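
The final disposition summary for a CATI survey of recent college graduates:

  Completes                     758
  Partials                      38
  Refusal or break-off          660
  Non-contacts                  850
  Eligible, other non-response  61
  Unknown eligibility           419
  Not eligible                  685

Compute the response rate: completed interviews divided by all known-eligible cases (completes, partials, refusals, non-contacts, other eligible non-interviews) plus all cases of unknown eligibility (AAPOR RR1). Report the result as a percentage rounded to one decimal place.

Num: 758
Denom: 758 + 38 + 660 + 850 + 61 + 419 = 2786
RR1 = 758 / 2786 = 0.2721

27.2%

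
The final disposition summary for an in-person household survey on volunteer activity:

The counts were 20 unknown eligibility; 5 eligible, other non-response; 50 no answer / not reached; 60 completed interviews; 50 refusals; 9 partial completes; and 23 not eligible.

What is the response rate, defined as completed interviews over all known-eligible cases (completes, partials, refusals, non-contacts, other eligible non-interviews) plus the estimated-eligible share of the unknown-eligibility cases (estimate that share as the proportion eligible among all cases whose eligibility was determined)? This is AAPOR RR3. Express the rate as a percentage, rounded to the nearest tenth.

31.3%

Top: 60
Eligible (known): 60 + 9 + 50 + 50 + 5 = 174
e = 174 / (174 + 23) = 174 / 197 = 0.8832
Eligible share of unknowns: 0.8832 × 20 = 17.66
Denom: 174 + 17.66 = 191.66
RR3 = 60 / 191.66 = 0.3131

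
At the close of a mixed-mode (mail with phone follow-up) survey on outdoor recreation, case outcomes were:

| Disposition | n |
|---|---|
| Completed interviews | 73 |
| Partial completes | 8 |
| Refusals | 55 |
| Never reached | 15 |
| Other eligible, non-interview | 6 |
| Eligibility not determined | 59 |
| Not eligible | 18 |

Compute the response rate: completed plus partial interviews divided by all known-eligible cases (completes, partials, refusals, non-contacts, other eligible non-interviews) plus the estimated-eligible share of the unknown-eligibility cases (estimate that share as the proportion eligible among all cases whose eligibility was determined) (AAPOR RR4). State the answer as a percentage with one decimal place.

38.6%

Numerator → 73 + 8 = 81
Eligible (known) → 73 + 8 + 55 + 15 + 6 = 157
e = 157 / (157 + 18) = 157 / 175 = 0.8971
Estimated eligible among unknowns → 0.8971 × 59 = 52.93
Denominator → 157 + 52.93 = 209.93
RR4 = 81 / 209.93 = 0.3858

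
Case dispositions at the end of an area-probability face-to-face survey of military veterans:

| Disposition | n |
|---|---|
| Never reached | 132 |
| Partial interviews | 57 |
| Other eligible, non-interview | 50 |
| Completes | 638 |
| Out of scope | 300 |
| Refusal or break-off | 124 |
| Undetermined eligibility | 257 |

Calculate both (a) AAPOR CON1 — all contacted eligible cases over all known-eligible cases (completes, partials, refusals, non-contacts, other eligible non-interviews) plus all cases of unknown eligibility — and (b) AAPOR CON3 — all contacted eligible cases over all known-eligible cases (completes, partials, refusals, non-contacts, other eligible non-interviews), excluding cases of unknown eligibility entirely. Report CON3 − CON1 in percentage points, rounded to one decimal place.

17.7

Numerator = 638 + 57 + 124 + 50 = 869
Base = 638 + 57 + 124 + 132 + 50 + 257 = 1258
CON1 = 869 / 1258 = 0.6908
Base = 638 + 57 + 124 + 132 + 50 = 1001
CON3 = 869 / 1001 = 0.8681
Difference = 86.81 − 69.08 = 17.73 percentage points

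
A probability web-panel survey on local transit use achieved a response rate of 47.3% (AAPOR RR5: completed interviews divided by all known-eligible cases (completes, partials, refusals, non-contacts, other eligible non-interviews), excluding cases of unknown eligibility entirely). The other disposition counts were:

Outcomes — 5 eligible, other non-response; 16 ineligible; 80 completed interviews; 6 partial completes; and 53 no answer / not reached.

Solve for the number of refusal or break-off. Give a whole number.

25

RR5 = 80 / D = 0.473
D = 80 / 0.473 = 169.1
Rest of base = 144
refusal or break-off = 169.1 − 144 ≈ 25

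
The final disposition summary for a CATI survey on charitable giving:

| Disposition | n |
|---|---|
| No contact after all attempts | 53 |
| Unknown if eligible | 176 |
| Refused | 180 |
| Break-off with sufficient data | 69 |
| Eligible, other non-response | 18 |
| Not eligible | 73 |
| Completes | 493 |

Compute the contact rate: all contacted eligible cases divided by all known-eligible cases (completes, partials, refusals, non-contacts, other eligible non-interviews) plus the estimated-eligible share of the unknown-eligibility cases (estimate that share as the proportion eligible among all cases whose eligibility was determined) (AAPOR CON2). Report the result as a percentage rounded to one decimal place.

78.0%

Numerator = 493 + 69 + 180 + 18 = 760
Determined eligible = 493 + 69 + 180 + 53 + 18 = 813
e = 813 / (813 + 73) = 813 / 886 = 0.9176
Estimated eligible among unknowns = 0.9176 × 176 = 161.50
Denominator = 813 + 161.50 = 974.50
CON2 = 760 / 974.50 = 0.7799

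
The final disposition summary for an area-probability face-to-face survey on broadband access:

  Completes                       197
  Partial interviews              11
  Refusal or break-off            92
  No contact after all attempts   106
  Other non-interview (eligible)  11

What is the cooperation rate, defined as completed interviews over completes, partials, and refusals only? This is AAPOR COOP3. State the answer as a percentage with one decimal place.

65.7%

Top → 197
Denom → 197 + 11 + 92 = 300
COOP3 = 197 / 300 = 0.6567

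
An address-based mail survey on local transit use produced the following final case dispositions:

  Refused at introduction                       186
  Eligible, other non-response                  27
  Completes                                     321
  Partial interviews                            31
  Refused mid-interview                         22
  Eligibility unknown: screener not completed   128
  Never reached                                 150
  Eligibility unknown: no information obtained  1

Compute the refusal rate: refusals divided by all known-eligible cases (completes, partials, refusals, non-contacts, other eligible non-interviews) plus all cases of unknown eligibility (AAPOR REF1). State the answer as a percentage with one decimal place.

Refused = 186 + 22 = 208
Unknown eligibility = 128 + 1 = 129
Num: 208
Denominator: 321 + 31 + 208 + 150 + 27 + 129 = 866
REF1 = 208 / 866 = 0.2402

24.0%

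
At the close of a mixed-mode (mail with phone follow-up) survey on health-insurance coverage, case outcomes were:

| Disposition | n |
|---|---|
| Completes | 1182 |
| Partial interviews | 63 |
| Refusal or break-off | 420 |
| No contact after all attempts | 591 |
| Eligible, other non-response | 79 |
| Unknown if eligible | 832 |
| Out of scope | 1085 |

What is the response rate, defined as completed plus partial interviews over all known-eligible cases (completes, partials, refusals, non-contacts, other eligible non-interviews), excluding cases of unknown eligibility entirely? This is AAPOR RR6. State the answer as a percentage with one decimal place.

Top: 1182 + 63 = 1245
Base: 1182 + 63 + 420 + 591 + 79 = 2335
RR6 = 1245 / 2335 = 0.5332

53.3%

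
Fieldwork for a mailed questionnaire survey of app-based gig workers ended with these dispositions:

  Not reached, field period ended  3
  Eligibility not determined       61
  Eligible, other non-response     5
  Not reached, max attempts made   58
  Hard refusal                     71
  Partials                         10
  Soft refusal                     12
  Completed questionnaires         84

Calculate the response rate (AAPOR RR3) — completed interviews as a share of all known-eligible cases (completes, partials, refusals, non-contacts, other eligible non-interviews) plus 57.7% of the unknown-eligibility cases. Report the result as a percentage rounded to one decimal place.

30.2%

Refused = 71 + 12 = 83
No contact after all attempts = 3 + 58 = 61
Top = 84
Determined eligible = 84 + 10 + 83 + 61 + 5 = 243
e × U = 0.5770 × 61 = 35.20
Denominator = 243 + 35.20 = 278.20
RR3 = 84 / 278.20 = 0.3019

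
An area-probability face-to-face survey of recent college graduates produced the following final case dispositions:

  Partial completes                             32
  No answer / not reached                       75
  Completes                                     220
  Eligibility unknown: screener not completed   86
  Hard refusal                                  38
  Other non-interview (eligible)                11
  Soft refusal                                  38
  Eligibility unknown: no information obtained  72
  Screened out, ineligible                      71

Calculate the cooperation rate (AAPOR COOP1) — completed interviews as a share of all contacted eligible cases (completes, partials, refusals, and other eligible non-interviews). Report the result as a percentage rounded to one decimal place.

Refusals = 38 + 38 = 76
Undetermined eligibility = 86 + 72 = 158
Num: 220
Base: 220 + 32 + 76 + 11 = 339
COOP1 = 220 / 339 = 0.6490

64.9%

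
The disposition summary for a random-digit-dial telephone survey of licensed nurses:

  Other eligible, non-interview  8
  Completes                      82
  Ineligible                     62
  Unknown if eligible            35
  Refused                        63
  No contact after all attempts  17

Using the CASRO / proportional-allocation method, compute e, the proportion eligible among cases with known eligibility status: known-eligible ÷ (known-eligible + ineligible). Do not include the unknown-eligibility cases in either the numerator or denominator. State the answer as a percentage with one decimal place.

Eligible (known): 82 + 63 + 17 + 8 = 170
e = 170 / (170 + 62) = 170 / 232 = 0.7328

73.3%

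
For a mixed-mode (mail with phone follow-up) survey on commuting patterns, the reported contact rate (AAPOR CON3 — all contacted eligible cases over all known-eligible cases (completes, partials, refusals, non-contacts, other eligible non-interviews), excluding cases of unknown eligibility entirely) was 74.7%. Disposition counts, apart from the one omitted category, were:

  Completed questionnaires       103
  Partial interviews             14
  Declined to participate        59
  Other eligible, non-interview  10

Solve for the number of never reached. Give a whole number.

63

Top → 103 + 14 + 59 + 10 = 186
CON3 = 186 / D = 0.747
D = 186 / 0.747 = 249.0
Remaining denominator categories sum to 186
never reached = 249.0 − 186 ≈ 63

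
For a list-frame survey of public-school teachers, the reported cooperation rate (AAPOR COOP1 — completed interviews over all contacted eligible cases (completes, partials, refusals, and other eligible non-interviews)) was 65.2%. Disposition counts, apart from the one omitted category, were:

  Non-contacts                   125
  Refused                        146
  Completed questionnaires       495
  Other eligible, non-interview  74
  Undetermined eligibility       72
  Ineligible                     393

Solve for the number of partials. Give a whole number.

44

COOP1 = 495 / D = 0.652
D = 495 / 0.652 = 759.2
Rest of base = 715
partials = 759.2 − 715 ≈ 44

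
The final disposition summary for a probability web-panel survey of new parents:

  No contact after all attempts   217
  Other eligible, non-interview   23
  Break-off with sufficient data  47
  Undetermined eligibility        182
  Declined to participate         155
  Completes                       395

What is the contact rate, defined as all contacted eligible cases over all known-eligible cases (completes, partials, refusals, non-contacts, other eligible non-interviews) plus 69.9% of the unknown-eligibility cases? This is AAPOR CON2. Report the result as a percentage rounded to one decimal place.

Numerator → 395 + 47 + 155 + 23 = 620
Known eligible → 395 + 47 + 155 + 217 + 23 = 837
e × U → 0.6990 × 182 = 127.22
Denominator → 837 + 127.22 = 964.22
CON2 = 620 / 964.22 = 0.6430

64.3%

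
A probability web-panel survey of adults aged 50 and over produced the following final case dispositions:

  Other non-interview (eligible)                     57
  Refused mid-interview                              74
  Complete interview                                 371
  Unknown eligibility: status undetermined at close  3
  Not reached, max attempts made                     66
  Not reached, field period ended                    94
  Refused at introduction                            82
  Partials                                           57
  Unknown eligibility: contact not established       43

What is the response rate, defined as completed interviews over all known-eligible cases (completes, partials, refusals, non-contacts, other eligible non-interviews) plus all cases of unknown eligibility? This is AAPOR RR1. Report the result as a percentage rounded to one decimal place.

Refused = 82 + 74 = 156
No contact after all attempts = 94 + 66 = 160
Undetermined eligibility = 43 + 3 = 46
Numerator → 371
Base → 371 + 57 + 156 + 160 + 57 + 46 = 847
RR1 = 371 / 847 = 0.4380

43.8%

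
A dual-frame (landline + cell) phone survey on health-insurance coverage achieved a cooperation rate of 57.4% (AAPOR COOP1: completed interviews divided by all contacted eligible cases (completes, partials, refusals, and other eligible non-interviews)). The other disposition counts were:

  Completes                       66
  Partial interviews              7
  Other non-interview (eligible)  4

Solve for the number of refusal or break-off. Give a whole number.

COOP1 = 66 / D = 0.574
D = 66 / 0.574 = 115.0
Remaining denominator categories sum to 77
refusal or break-off = 115.0 − 77 ≈ 38

38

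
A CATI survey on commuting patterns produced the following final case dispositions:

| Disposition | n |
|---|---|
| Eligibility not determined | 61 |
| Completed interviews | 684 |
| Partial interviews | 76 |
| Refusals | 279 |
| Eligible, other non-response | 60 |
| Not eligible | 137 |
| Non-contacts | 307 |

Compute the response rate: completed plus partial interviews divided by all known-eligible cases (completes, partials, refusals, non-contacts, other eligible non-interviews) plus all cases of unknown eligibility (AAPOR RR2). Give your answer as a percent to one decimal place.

Num: 684 + 76 = 760
Base: 684 + 76 + 279 + 307 + 60 + 61 = 1467
RR2 = 760 / 1467 = 0.5181

51.8%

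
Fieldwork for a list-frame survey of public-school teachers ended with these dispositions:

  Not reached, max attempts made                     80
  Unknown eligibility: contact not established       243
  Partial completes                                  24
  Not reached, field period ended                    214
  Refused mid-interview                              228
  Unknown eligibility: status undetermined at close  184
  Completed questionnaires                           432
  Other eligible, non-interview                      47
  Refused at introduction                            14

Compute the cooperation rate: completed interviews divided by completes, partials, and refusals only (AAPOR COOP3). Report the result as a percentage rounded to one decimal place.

Refusals = 14 + 228 = 242
No contact after all attempts = 214 + 80 = 294
Undetermined eligibility = 243 + 184 = 427
Num = 432
Denom = 432 + 24 + 242 = 698
COOP3 = 432 / 698 = 0.6189

61.9%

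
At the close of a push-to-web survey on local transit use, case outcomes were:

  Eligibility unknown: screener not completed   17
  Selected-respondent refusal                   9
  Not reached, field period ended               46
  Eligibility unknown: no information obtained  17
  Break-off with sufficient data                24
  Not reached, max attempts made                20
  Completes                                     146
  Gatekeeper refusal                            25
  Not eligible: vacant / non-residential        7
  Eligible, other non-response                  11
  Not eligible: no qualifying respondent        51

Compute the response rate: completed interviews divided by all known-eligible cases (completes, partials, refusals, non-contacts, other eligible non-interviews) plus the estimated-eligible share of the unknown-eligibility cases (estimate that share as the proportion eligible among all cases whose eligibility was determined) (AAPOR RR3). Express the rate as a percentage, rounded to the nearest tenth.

Refused = 25 + 9 = 34
No answer / not reached = 46 + 20 = 66
Undetermined eligibility = 17 + 17 = 34
Ineligible = 51 + 7 = 58
Numerator: 146
Eligible (known): 146 + 24 + 34 + 66 + 11 = 281
e = 281 / (281 + 58) = 281 / 339 = 0.8289
e × U: 0.8289 × 34 = 28.18
Denominator: 281 + 28.18 = 309.18
RR3 = 146 / 309.18 = 0.4722

47.2%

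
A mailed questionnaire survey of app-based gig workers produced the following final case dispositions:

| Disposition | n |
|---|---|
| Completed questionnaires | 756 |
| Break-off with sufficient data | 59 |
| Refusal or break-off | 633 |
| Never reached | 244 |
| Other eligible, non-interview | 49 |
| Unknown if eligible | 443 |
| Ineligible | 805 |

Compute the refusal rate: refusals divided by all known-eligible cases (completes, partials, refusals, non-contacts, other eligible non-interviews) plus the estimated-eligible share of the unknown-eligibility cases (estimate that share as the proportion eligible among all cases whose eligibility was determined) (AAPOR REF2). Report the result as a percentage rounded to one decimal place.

Top = 633
Known eligible = 756 + 59 + 633 + 244 + 49 = 1741
e = 1741 / (1741 + 805) = 1741 / 2546 = 0.6838
Estimated eligible among unknowns = 0.6838 × 443 = 302.92
Denom = 1741 + 302.92 = 2043.92
REF2 = 633 / 2043.92 = 0.3097

31.0%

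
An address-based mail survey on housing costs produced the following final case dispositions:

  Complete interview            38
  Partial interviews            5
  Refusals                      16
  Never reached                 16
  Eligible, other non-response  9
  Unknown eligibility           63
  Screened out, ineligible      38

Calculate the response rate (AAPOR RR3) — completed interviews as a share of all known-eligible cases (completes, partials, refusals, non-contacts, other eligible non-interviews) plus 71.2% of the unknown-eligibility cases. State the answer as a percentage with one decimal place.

Numerator: 38
Determined eligible: 38 + 5 + 16 + 16 + 9 = 84
e × U: 0.7120 × 63 = 44.86
Base: 84 + 44.86 = 128.86
RR3 = 38 / 128.86 = 0.2949

29.5%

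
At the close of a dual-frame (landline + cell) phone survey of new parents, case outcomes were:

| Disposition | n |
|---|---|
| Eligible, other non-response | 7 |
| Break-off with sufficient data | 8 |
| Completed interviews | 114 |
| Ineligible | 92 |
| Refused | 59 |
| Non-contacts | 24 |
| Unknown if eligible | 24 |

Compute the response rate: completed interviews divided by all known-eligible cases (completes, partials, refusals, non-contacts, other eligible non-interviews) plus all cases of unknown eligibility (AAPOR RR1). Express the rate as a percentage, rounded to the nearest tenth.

Num: 114
Denominator: 114 + 8 + 59 + 24 + 7 + 24 = 236
RR1 = 114 / 236 = 0.4831

48.3%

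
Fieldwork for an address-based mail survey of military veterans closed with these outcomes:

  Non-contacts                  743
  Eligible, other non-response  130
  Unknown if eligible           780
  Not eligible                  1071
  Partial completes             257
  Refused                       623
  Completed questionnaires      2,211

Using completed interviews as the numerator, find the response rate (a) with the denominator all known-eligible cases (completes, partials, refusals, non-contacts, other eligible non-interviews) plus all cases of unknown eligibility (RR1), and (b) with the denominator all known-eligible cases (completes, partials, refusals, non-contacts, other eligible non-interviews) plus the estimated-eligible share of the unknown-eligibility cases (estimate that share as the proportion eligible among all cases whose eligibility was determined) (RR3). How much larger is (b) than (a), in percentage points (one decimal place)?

Numerator = 2211
Denominator = 2211 + 257 + 623 + 743 + 130 + 780 = 4744
RR1 = 2211 / 4744 = 0.4661
Eligible (known) = 2211 + 257 + 623 + 743 + 130 = 3964
e = 3964 / (3964 + 1071) = 3964 / 5035 = 0.7873
e × U = 0.7873 × 780 = 614.09
Denominator = 3964 + 614.09 = 4578.09
RR3 = 2211 / 4578.09 = 0.4830
Difference = 48.30 − 46.61 = 1.69 percentage points

1.7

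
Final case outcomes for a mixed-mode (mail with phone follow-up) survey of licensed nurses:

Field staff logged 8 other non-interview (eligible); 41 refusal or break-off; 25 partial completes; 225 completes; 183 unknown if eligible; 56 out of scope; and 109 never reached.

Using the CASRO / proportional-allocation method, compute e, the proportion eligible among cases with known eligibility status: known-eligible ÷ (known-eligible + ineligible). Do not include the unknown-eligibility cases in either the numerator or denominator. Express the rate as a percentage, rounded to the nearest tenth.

87.9%

Known eligible: 225 + 25 + 41 + 109 + 8 = 408
e = 408 / (408 + 56) = 408 / 464 = 0.8793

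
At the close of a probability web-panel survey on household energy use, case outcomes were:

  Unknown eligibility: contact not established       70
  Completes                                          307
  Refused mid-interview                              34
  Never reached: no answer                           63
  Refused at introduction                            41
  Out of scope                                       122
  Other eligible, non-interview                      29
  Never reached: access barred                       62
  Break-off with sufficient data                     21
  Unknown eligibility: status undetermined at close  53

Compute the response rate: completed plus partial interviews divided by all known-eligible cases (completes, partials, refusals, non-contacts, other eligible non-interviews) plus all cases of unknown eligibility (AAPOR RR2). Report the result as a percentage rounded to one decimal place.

Refused = 41 + 34 = 75
Never reached = 63 + 62 = 125
Undetermined eligibility = 70 + 53 = 123
Numerator: 307 + 21 = 328
Base: 307 + 21 + 75 + 125 + 29 + 123 = 680
RR2 = 328 / 680 = 0.4824

48.2%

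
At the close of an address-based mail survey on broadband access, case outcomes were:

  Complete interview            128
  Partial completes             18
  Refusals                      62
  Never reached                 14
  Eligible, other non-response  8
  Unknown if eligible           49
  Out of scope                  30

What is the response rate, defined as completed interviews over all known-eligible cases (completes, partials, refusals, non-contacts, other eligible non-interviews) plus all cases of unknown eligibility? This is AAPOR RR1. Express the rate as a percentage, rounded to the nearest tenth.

Num → 128
Denom → 128 + 18 + 62 + 14 + 8 + 49 = 279
RR1 = 128 / 279 = 0.4588

45.9%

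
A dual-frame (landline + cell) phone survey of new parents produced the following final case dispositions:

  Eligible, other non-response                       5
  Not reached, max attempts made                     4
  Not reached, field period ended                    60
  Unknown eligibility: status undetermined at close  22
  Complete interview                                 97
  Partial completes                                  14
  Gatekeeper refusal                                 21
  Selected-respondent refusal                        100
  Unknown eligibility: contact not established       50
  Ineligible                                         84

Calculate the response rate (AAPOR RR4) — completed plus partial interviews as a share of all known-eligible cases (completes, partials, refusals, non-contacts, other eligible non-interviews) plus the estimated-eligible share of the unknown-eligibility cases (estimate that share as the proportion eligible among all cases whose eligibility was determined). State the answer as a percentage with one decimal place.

Refusal or break-off = 21 + 100 = 121
Never reached = 60 + 4 = 64
Eligibility not determined = 50 + 22 = 72
Num = 97 + 14 = 111
Determined eligible = 97 + 14 + 121 + 64 + 5 = 301
e = 301 / (301 + 84) = 301 / 385 = 0.7818
Estimated eligible among unknowns = 0.7818 × 72 = 56.29
Base = 301 + 56.29 = 357.29
RR4 = 111 / 357.29 = 0.3107

31.1%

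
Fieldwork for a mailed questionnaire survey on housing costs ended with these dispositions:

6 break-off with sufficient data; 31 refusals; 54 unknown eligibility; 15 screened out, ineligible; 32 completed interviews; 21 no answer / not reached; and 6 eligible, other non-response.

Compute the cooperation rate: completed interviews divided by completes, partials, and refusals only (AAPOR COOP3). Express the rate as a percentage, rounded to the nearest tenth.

Numerator: 32
Denom: 32 + 6 + 31 = 69
COOP3 = 32 / 69 = 0.4638

46.4%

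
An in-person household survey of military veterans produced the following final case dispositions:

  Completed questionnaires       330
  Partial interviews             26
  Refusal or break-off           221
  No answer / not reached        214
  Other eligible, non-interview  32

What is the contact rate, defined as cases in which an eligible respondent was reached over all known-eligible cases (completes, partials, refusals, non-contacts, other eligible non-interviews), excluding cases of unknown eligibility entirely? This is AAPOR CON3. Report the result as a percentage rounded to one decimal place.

Top = 330 + 26 + 221 + 32 = 609
Denominator = 330 + 26 + 221 + 214 + 32 = 823
CON3 = 609 / 823 = 0.7400

74.0%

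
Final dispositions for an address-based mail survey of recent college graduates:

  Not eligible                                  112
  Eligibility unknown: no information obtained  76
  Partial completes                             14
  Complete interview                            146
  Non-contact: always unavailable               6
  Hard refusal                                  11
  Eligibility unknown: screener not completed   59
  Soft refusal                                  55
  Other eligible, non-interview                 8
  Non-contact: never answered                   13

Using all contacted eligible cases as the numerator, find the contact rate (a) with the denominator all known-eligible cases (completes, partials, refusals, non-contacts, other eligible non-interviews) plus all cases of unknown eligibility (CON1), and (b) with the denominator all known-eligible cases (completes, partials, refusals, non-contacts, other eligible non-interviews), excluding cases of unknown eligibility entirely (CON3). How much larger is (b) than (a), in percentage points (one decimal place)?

Refused = 11 + 55 = 66
No answer / not reached = 13 + 6 = 19
Unknown eligibility = 59 + 76 = 135
Num: 146 + 14 + 66 + 8 = 234
Base: 146 + 14 + 66 + 19 + 8 + 135 = 388
CON1 = 234 / 388 = 0.6031
Base: 146 + 14 + 66 + 19 + 8 = 253
CON3 = 234 / 253 = 0.9249
Difference = 92.49 − 60.31 = 32.18 percentage points

32.2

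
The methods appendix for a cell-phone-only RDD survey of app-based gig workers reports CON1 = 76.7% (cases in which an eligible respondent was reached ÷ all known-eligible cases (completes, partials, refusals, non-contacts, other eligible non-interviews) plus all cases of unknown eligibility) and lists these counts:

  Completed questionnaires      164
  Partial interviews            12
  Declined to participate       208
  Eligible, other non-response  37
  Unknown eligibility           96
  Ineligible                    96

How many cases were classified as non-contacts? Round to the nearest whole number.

32

Numerator → 164 + 12 + 208 + 37 = 421
CON1 = 421 / D = 0.767
D = 421 / 0.767 = 548.9
Other denominator terms total 517
non-contacts = 548.9 − 517 ≈ 32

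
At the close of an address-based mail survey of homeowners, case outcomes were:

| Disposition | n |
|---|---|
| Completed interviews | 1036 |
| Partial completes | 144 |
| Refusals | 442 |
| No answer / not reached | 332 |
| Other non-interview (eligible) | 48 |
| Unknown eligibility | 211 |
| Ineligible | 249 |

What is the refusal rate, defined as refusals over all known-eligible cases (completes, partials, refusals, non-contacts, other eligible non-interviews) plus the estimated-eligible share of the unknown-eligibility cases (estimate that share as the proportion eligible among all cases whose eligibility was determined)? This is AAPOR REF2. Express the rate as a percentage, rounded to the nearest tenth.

20.2%

Num = 442
Eligible (known) = 1036 + 144 + 442 + 332 + 48 = 2002
e = 2002 / (2002 + 249) = 2002 / 2251 = 0.8894
e × U = 0.8894 × 211 = 187.66
Denom = 2002 + 187.66 = 2189.66
REF2 = 442 / 2189.66 = 0.2019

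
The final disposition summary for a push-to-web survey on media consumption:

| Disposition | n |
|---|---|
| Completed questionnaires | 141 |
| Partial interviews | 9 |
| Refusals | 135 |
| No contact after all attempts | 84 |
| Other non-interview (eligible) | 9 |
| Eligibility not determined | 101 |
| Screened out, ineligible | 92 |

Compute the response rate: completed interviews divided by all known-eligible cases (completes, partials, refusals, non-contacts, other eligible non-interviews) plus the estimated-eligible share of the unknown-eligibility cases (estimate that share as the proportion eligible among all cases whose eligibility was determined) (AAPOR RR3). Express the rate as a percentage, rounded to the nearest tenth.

30.7%

Num = 141
Known eligible = 141 + 9 + 135 + 84 + 9 = 378
e = 378 / (378 + 92) = 378 / 470 = 0.8043
e × U = 0.8043 × 101 = 81.23
Denominator = 378 + 81.23 = 459.23
RR3 = 141 / 459.23 = 0.3070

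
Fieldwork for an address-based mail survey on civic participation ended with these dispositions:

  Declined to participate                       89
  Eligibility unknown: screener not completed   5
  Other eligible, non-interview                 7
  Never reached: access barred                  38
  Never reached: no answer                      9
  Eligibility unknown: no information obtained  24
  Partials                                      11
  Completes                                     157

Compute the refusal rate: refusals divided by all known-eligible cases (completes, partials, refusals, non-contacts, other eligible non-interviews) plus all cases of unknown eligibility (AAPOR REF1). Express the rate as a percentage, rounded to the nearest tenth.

No answer / not reached = 9 + 38 = 47
Unknown eligibility = 5 + 24 = 29
Num: 89
Base: 157 + 11 + 89 + 47 + 7 + 29 = 340
REF1 = 89 / 340 = 0.2618

26.2%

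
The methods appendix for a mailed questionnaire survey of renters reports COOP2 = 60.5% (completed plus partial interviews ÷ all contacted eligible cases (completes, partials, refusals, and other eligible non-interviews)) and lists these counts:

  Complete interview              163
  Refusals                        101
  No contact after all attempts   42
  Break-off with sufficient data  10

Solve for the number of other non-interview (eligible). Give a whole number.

12

Num: 163 + 10 = 173
COOP2 = 173 / D = 0.605
D = 173 / 0.605 = 286.0
Remaining denominator categories sum to 274
other non-interview (eligible) = 286.0 − 274 ≈ 12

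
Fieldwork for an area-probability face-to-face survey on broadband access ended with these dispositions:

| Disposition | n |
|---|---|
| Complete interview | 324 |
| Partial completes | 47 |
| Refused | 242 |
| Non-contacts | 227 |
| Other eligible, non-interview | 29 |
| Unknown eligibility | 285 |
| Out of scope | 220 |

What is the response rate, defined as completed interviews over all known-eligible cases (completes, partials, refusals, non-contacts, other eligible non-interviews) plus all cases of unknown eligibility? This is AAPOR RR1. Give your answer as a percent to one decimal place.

28.1%

Top → 324
Denominator → 324 + 47 + 242 + 227 + 29 + 285 = 1154
RR1 = 324 / 1154 = 0.2808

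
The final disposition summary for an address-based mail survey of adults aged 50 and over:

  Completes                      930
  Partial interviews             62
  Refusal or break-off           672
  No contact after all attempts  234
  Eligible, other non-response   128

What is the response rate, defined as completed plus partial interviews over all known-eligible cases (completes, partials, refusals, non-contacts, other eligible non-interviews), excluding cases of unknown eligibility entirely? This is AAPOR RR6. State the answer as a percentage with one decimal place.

Num: 930 + 62 = 992
Denominator: 930 + 62 + 672 + 234 + 128 = 2026
RR6 = 992 / 2026 = 0.4896

49.0%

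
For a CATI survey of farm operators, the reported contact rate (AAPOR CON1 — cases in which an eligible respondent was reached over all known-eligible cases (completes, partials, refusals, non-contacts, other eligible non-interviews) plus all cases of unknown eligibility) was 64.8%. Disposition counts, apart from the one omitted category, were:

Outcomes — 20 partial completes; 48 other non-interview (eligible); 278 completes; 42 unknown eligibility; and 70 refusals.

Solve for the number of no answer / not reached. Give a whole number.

Num → 278 + 20 + 70 + 48 = 416
CON1 = 416 / D = 0.648
D = 416 / 0.648 = 642.0
Other denominator terms total 458
no answer / not reached = 642.0 − 458 ≈ 184

184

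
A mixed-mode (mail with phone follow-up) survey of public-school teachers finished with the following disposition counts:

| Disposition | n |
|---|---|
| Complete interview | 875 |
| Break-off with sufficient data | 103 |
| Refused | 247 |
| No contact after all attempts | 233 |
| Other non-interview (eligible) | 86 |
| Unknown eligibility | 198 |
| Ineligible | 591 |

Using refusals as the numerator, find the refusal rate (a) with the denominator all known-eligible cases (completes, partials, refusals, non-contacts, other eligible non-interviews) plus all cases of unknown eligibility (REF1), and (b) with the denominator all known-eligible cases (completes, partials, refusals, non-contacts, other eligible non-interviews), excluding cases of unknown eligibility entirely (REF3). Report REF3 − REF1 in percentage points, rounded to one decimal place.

Numerator = 247
Base = 875 + 103 + 247 + 233 + 86 + 198 = 1742
REF1 = 247 / 1742 = 0.1418
Base = 875 + 103 + 247 + 233 + 86 = 1544
REF3 = 247 / 1544 = 0.1600
Difference = 16.00 − 14.18 = 1.82 percentage points

1.8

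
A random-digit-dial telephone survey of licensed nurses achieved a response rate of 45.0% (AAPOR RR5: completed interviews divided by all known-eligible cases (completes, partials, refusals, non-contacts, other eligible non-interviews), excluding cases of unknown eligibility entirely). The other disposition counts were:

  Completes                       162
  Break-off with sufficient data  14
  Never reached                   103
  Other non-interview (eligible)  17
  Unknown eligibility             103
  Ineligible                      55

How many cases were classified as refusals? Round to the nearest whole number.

RR5 = 162 / D = 0.450
D = 162 / 0.450 = 360.0
Remaining denominator categories sum to 296
refusals = 360.0 − 296 ≈ 64

64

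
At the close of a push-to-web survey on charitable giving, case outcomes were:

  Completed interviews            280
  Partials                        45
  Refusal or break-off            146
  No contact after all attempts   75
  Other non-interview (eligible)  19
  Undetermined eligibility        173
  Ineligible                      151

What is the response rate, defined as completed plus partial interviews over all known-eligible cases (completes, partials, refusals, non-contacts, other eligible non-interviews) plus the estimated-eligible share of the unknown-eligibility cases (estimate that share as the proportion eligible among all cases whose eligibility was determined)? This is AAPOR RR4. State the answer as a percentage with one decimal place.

46.3%

Numerator → 280 + 45 = 325
Determined eligible → 280 + 45 + 146 + 75 + 19 = 565
e = 565 / (565 + 151) = 565 / 716 = 0.7891
Estimated eligible among unknowns → 0.7891 × 173 = 136.51
Denominator → 565 + 136.51 = 701.51
RR4 = 325 / 701.51 = 0.4633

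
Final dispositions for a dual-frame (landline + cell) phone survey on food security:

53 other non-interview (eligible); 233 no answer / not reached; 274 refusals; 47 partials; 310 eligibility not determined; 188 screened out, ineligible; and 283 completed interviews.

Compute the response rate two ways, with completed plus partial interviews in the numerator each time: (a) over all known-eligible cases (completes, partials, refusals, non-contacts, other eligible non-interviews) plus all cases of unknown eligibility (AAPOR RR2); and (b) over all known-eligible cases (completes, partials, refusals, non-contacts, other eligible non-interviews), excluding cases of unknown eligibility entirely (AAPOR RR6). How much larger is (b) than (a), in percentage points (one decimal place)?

Numerator: 283 + 47 = 330
Denom: 283 + 47 + 274 + 233 + 53 + 310 = 1200
RR2 = 330 / 1200 = 0.2750
Denom: 283 + 47 + 274 + 233 + 53 = 890
RR6 = 330 / 890 = 0.3708
Difference = 37.08 − 27.50 = 9.58 percentage points

9.6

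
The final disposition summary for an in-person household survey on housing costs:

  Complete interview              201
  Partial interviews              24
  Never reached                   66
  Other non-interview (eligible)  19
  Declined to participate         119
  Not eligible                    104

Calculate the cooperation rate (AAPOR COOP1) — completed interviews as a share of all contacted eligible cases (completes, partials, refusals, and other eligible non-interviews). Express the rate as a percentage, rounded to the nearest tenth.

Num → 201
Base → 201 + 24 + 119 + 19 = 363
COOP1 = 201 / 363 = 0.5537

55.4%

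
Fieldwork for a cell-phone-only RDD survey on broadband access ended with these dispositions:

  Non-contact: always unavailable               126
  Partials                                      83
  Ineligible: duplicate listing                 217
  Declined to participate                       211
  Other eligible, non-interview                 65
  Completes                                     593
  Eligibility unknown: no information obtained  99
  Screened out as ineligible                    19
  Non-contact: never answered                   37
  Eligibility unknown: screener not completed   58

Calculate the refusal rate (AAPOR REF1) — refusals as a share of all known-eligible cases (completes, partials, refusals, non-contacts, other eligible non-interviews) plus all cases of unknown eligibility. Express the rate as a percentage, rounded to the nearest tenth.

Non-contacts = 37 + 126 = 163
Eligibility not determined = 58 + 99 = 157
Not eligible = 19 + 217 = 236
Num = 211
Denominator = 593 + 83 + 211 + 163 + 65 + 157 = 1272
REF1 = 211 / 1272 = 0.1659

16.6%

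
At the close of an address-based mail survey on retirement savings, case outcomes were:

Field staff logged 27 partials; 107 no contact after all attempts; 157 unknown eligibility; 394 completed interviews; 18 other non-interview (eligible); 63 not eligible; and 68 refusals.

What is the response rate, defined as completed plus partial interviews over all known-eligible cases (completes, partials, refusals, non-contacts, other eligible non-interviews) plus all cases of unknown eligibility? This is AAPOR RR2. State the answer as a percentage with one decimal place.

54.6%

Numerator → 394 + 27 = 421
Denom → 394 + 27 + 68 + 107 + 18 + 157 = 771
RR2 = 421 / 771 = 0.5460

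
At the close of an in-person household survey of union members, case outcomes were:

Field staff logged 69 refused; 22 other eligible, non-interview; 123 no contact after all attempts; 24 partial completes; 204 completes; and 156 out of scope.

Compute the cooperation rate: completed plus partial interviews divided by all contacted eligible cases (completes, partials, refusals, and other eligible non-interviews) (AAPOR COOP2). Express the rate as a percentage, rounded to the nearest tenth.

Top: 204 + 24 = 228
Denom: 204 + 24 + 69 + 22 = 319
COOP2 = 228 / 319 = 0.7147

71.5%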